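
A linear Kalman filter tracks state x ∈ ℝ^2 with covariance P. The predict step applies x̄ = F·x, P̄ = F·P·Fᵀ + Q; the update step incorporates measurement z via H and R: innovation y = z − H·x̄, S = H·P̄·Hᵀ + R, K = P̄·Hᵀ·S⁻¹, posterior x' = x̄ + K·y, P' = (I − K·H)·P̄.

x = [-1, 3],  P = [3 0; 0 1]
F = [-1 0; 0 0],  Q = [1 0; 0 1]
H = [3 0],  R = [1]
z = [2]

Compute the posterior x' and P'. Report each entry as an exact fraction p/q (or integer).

x̄ = F·x = [1, 0]
P̄ = F·P·Fᵀ + Q = [4 0; 0 1]
y = z − H·x̄ = [-1]
S = H·P̄·Hᵀ + R = [37]
K = P̄·Hᵀ·S⁻¹ = [12/37; 0]
x' = x̄ + K·y = [25/37, 0]
P' = (I − K·H)·P̄ = [4/37 0; 0 1]

x' = [25/37, 0]
P' = [4/37 0; 0 1]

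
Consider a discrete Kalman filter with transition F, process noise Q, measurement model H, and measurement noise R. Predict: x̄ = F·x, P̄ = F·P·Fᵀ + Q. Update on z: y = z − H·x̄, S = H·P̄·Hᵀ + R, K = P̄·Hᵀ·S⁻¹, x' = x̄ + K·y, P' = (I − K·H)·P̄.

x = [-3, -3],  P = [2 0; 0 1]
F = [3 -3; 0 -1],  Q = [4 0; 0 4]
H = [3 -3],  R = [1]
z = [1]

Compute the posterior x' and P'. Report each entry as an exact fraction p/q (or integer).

x' = [840/271, 753/271]
P' = [1345/271 1317/271; 1317/271 1319/271]

x̄ = F·x = [0, 3]
P̄ = F·P·Fᵀ + Q = [31 3; 3 5]
y = z − H·x̄ = [10]
S = H·P̄·Hᵀ + R = [271]
K = P̄·Hᵀ·S⁻¹ = [84/271; -6/271]
x' = x̄ + K·y = [840/271, 753/271]
P' = (I − K·H)·P̄ = [1345/271 1317/271; 1317/271 1319/271]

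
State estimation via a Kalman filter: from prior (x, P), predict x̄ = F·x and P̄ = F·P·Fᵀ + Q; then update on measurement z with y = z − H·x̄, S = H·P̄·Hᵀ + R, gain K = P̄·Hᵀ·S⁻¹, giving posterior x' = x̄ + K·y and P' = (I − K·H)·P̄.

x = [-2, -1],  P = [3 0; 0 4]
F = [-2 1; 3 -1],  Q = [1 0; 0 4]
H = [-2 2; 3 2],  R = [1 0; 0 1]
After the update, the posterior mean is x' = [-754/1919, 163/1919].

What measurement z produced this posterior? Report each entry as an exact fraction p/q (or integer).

x̄ = F·x = [3, -5]
P̄ = F·P·Fᵀ + Q = [17 -22; -22 35]
S = H·P̄·Hᵀ + R = [385 -6; -6 30]
K = P̄·Hᵀ·S⁻¹ = [-383/1919 2227/11514; 574/1919 1112/5757]
x' − x̄ = [-6511/1919, 9758/1919] = K·y
y = (KᵀK)⁻¹·Kᵀ·(x' − x̄) = [17, 0]
z = y + H·x̄ = [17, 0] + [-16, -1] = [1, -1]

z = [1, -1]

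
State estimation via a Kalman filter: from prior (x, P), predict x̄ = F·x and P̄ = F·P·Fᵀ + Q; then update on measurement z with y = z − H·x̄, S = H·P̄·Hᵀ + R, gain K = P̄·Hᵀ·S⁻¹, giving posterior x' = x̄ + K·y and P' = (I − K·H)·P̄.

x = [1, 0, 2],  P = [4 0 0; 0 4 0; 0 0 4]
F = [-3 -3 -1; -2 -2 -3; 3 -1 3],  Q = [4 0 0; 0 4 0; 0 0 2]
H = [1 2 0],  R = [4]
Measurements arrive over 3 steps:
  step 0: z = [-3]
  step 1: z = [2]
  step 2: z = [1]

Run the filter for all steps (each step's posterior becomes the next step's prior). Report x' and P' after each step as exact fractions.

step 0: x' = [15/17, -2, 83/17], P' = [2240/153 -20/3 1492/153; -20/3 4 -16/3; 1492/153 -16/3 7034/153]
step 1: x' = [289768/75729, -70601/75729, 128802/25243], P' = [461460/25243 -663580/75729 -851876/75729; -663580/75729 393112/75729 350128/75729; -851876/75729 350128/75729 1389086/25243]
step 2: x' = [-1572814999/268362153, 907644356/268362153, 1142943751/268362153], P' = [7272522268/268362153 -3561615884/268362153 -7561646980/268362153; -3561615884/268362153 2011393096/268362153 3559827008/268362153; -7561646980/268362153 3559827008/268362153 23829565066/268362153]

step 0: x̄ = F·x = [-5, -8, 9]
step 0: P̄ = F·P·Fᵀ + Q = [80 60 -36; 60 72 -52; -36 -52 78]
step 0: y = z − H·x̄ = [18]
step 0: S = H·P̄·Hᵀ + R = [612]
step 0: K = P̄·Hᵀ·S⁻¹ = [50/153; 1/3; -35/153]
step 0: x' = x̄ + K·y = [15/17, -2, 83/17]
step 0: P' = (I − K·H)·P̄ = [2240/153 -20/3 1492/153; -20/3 4 -16/3; 1492/153 -16/3 7034/153]
step 1: x̄ = F·x = [-26/17, -211/17, 328/17]
step 1: P̄ = F·P·Fᵀ + Q = [19010/153 33410/153 -14894/51; 33410/153 75278/153 -30458/51; -14894/51 -30458/51 13584/17]
step 1: y = z − H·x̄ = [482/17]
step 1: S = H·P̄·Hᵀ + R = [50486/17]
step 1: K = P̄·Hᵀ·S⁻¹ = [14305/75729; 30661/75729; -12635/25243]
step 1: x' = x̄ + K·y = [289768/75729, -70601/75729, 128802/25243]
step 1: P' = (I − K·H)·P̄ = [461460/25243 -663580/75729 -851876/75729; -663580/75729 393112/75729 350128/75729; -851876/75729 350128/75729 1389086/25243]
step 2: x̄ = F·x = [-347969/25243, -1597552/75729, 2099123/75729]
step 2: P̄ = F·P·Fᵀ + Q = [1837558/25243 9684538/75729 -12378890/75729; 9684538/75729 33588590/75729 -10214434/25243; -12378890/75729 -10214434/25243 37056256/75729]
step 2: y = z − H·x̄ = [4314740/75729]
step 2: S = H·P̄·Hᵀ + R = [59636034/25243]
step 2: K = P̄·Hᵀ·S⁻¹ = [12440875/89454051; 38430859/89454051; -36832747/89454051]
step 2: x' = x̄ + K·y = [-1572814999/268362153, 907644356/268362153, 1142943751/268362153]
step 2: P' = (I − K·H)·P̄ = [7272522268/268362153 -3561615884/268362153 -7561646980/268362153; -3561615884/268362153 2011393096/268362153 3559827008/268362153; -7561646980/268362153 3559827008/268362153 23829565066/268362153]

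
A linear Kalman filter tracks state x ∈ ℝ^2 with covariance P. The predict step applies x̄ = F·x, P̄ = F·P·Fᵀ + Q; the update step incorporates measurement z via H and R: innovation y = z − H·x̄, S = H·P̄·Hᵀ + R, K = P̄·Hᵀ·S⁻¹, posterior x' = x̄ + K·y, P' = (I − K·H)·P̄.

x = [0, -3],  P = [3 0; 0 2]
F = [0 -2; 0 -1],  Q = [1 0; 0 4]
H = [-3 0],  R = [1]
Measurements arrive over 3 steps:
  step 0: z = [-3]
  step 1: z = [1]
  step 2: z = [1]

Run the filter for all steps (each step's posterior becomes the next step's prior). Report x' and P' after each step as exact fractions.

step 0: x̄ = F·x = [6, 3]
step 0: P̄ = F·P·Fᵀ + Q = [9 4; 4 6]
step 0: y = z − H·x̄ = [15]
step 0: S = H·P̄·Hᵀ + R = [82]
step 0: K = P̄·Hᵀ·S⁻¹ = [-27/82; -6/41]
step 0: x' = x̄ + K·y = [87/82, 33/41]
step 0: P' = (I − K·H)·P̄ = [9/82 2/41; 2/41 174/41]
step 1: x̄ = F·x = [-66/41, -33/41]
step 1: P̄ = F·P·Fᵀ + Q = [737/41 348/41; 348/41 338/41]
step 1: y = z − H·x̄ = [-157/41]
step 1: S = H·P̄·Hᵀ + R = [6674/41]
step 1: K = P̄·Hᵀ·S⁻¹ = [-2211/6674; -522/3337]
step 1: x' = x̄ + K·y = [-2277/6674, -687/3337]
step 1: P' = (I − K·H)·P̄ = [737/6674 174/3337; 174/3337 14218/3337]
step 2: x̄ = F·x = [1374/3337, 687/3337]
step 2: P̄ = F·P·Fᵀ + Q = [60209/3337 28436/3337; 28436/3337 27566/3337]
step 2: y = z − H·x̄ = [7459/3337]
step 2: S = H·P̄·Hᵀ + R = [545218/3337]
step 2: K = P̄·Hᵀ·S⁻¹ = [-180627/545218; -42654/272609]
step 2: x' = x̄ + K·y = [-179253/545218, -39219/272609]
step 2: P' = (I − K·H)·P̄ = [60209/545218 14218/272609; 14218/272609 1161526/272609]

step 0: x' = [87/82, 33/41], P' = [9/82 2/41; 2/41 174/41]
step 1: x' = [-2277/6674, -687/3337], P' = [737/6674 174/3337; 174/3337 14218/3337]
step 2: x' = [-179253/545218, -39219/272609], P' = [60209/545218 14218/272609; 14218/272609 1161526/272609]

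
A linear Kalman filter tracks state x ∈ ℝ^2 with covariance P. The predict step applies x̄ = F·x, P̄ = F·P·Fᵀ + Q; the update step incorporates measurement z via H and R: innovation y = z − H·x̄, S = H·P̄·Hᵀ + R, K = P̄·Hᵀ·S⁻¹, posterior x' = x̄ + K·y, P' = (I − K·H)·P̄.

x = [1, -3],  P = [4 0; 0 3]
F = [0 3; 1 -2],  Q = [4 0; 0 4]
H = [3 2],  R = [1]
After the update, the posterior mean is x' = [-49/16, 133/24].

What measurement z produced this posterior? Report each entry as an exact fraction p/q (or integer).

z = [2]

x̄ = F·x = [-9, 7]
P̄ = F·P·Fᵀ + Q = [31 -18; -18 20]
S = H·P̄·Hᵀ + R = [144]
K = P̄·Hᵀ·S⁻¹ = [19/48; -7/72]
x' − x̄ = [95/16, -35/24] = K·y
y = (KᵀK)⁻¹·Kᵀ·(x' − x̄) = [15]
z = y + H·x̄ = [15] + [-13] = [2]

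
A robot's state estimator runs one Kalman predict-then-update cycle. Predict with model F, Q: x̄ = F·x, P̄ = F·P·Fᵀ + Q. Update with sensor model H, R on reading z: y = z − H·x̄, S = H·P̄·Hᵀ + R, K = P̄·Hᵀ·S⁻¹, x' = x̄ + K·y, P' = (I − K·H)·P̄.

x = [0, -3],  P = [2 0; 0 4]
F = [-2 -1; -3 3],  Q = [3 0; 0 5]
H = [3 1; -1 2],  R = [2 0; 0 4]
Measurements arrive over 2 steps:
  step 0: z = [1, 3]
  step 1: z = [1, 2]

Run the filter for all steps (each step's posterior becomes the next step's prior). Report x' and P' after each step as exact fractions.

step 0: x̄ = F·x = [3, -9]
step 0: P̄ = F·P·Fᵀ + Q = [15 0; 0 59]
step 0: y = z − H·x̄ = [1, 24]
step 0: S = H·P̄·Hᵀ + R = [196 73; 73 255]
step 0: K = P̄·Hᵀ·S⁻¹ = [12570/44651 -6225/44651; 6431/44651 18821/44651]
step 0: x' = x̄ + K·y = [-2877/44651, 56276/44651]
step 0: P' = (I − K·H)·P̄ = [10740/44651 -7080/44651; -7080/44651 34102/44651]
step 1: x̄ = F·x = [-50522/44651, 177459/44651]
step 1: P̄ = F·P·Fᵀ + Q = [182695/44651 -16626/44651; -16626/44651 754273/44651]
step 1: y = z − H·x̄ = [18758/44651, -316138/44651]
step 1: S = H·P̄·Hᵀ + R = [2388074/44651 877331/44651; 877331/44651 3444895/44651]
step 1: K = P̄·Hᵀ·S⁻¹ = [45245962/167005319 -1691689/12846563; 24377643/167005319 5210041/12846563]
step 1: x' = x̄ + K·y = [-14248856/167005319, 194434111/167005319]
step 1: P' = (I − K·H)·P̄ = [38421668/167005319 -24773080/167005319; -24773080/167005319 123074526/167005319]

step 0: x' = [-2877/44651, 56276/44651], P' = [10740/44651 -7080/44651; -7080/44651 34102/44651]
step 1: x' = [-14248856/167005319, 194434111/167005319], P' = [38421668/167005319 -24773080/167005319; -24773080/167005319 123074526/167005319]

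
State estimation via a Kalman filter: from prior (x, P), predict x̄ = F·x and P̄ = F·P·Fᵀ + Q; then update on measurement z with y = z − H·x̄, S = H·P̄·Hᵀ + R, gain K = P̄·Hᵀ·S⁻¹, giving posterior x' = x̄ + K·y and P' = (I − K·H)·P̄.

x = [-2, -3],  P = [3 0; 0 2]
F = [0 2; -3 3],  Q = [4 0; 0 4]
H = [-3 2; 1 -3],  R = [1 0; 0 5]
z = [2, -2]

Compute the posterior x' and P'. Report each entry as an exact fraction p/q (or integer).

x̄ = F·x = [-6, -3]
P̄ = F·P·Fᵀ + Q = [12 12; 12 49]
y = z − H·x̄ = [-10, -5]
S = H·P̄·Hᵀ + R = [161 -198; -198 386]
K = P̄·Hᵀ·S⁻¹ = [-4692/11471 -3120/11471; -1399/11471 -9459/22942]
x' = x̄ + K·y = [-6306/11471, 6449/22942]
P' = (I − K·H)·P̄ = [6468/11471 7356/11471; 7356/11471 20669/22942]

x' = [-6306/11471, 6449/22942]
P' = [6468/11471 7356/11471; 7356/11471 20669/22942]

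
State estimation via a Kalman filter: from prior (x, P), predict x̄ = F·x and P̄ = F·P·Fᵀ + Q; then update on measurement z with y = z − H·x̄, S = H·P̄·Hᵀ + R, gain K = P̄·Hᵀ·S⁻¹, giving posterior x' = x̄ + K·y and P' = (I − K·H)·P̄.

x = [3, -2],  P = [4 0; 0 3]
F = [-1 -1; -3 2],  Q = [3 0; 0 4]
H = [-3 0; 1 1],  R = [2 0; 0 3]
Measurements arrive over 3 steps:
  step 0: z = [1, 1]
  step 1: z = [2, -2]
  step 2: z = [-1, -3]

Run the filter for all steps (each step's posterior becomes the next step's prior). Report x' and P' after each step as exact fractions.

step 0: x' = [-304/1195, 536/1195], P' = [257/1195 -233/1195; -233/1195 3587/1195]
step 1: x' = [-15879/24383, -37761/48766], P' = [20877/97532 -41427/195064; -41427/195064 1057413/390128]
step 2: x' = [132412701/357393511, -919295970/357393511], P' = [76328490/357393511 -75137844/357393511; -75137844/357393511 965312070/357393511]

step 0: x̄ = F·x = [-1, -13]
step 0: P̄ = F·P·Fᵀ + Q = [10 6; 6 52]
step 0: y = z − H·x̄ = [-2, 15]
step 0: S = H·P̄·Hᵀ + R = [92 -48; -48 77]
step 0: K = P̄·Hᵀ·S⁻¹ = [-771/2390 8/1195; 699/2390 1118/1195]
step 0: x' = x̄ + K·y = [-304/1195, 536/1195]
step 0: P' = (I − K·H)·P̄ = [257/1195 -233/1195; -233/1195 3587/1195]
step 1: x̄ = F·x = [-232/1195, 1984/1195]
step 1: P̄ = F·P·Fᵀ + Q = [6963/1195 -6636/1195; -6636/1195 24237/1195]
step 1: y = z − H·x̄ = [1694/1195, -4142/1195]
step 1: S = H·P̄·Hᵀ + R = [65057/1195 -981/1195; -981/1195 21513/1195]
step 1: K = P̄·Hᵀ·S⁻¹ = [-62631/195064 109/195064; 124281/390128 324853/390128]
step 1: x' = x̄ + K·y = [-15879/24383, -37761/48766]
step 1: P' = (I − K·H)·P̄ = [20877/97532 -41427/195064; -41427/195064 1057413/390128]
step 2: x̄ = F·x = [69519/48766, 9876/24383]
step 2: P̄ = F·P·Fᵀ + Q = [2145597/390128 -486789/97532; -486789/97532 470999/24383]
step 2: y = z − H·x̄ = [159791/48766, -235569/48766]
step 2: S = H·P̄·Hᵀ + R = [20090629/390128 -595323/390128; -595323/390128 6957653/390128]
step 2: K = P̄·Hᵀ·S⁻¹ = [-114492735/357393511 396882/357393511; 112706766/357393511 296724742/357393511]
step 2: x' = x̄ + K·y = [132412701/357393511, -919295970/357393511]
step 2: P' = (I − K·H)·P̄ = [76328490/357393511 -75137844/357393511; -75137844/357393511 965312070/357393511]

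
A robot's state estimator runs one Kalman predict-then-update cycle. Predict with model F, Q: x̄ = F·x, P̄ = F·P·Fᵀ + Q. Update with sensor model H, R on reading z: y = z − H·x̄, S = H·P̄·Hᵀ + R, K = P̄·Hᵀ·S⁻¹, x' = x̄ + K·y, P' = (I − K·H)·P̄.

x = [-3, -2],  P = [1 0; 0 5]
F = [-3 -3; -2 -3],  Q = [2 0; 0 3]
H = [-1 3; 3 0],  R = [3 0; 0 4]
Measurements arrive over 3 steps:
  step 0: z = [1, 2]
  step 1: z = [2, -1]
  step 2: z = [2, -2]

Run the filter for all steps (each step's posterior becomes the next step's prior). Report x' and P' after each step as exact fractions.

step 0: x̄ = F·x = [15, 12]
step 0: P̄ = F·P·Fᵀ + Q = [56 51; 51 52]
step 0: y = z − H·x̄ = [-20, -43]
step 0: S = H·P̄·Hᵀ + R = [221 291; 291 508]
step 0: K = P̄·Hᵀ·S⁻¹ = [388/27587 8901/27587; 8817/27587 3258/27587]
step 0: x' = x̄ + K·y = [23302/27587, 14610/27587]
step 0: P' = (I − K·H)·P̄ = [11868/27587 4344/27587; 4344/27587 10265/27587]
step 1: x̄ = F·x = [-16248/3941, -90434/27587]
step 1: P̄ = F·P·Fᵀ + Q = [6787/563 32679/3941; 32679/3941 274746/27587]
step 1: y = z − H·x̄ = [212740/27587, 44803/3941]
step 1: S = H·P̄·Hᵀ + R = [1515520/27587 151584/3941; 151584/3941 63335/563]
step 1: K = P̄·Hᵀ·S⁻¹ = [1579/144728 40239/126637; 5799087/18525184 462375/4052384]
step 1: x' = x̄ + K·y = [-107983/253274, 14038091/32419072]
step 1: P' = (I − K·H)·P̄ = [53652/126637 154125/1013096; 154125/1013096 47169609/129676288]
step 2: x̄ = F·x = [-648801/32419072, -14470625/32419072]
step 2: P̄ = F·P·Fᵀ + Q = [1533439889/129676288 1050084369/129676288; 1050084369/129676288 1270049937/129676288]
step 2: y = z − H·x̄ = [53800609/16209536, -62891741/32419072]
step 2: S = H·P̄·Hᵀ + R = [1763102993/32419072 2425219827/64838144; 2425219827/64838144 14319664153/129676288]
step 2: K = P̄·Hᵀ·S⁻¹ = [1616813218/149336103125 47427897051/149336103125; 186950890971/597344412500 34043817861/298672206250]
step 2: x' = x̄ + K·y = [-89630614936/149336103125, 221784467933/597344412500]
step 2: P' = (I − K·H)·P̄ = [63237196068/149336103125 22695878574/149336103125; 22695878574/149336103125 217212062403/597344412500]

step 0: x' = [23302/27587, 14610/27587], P' = [11868/27587 4344/27587; 4344/27587 10265/27587]
step 1: x' = [-107983/253274, 14038091/32419072], P' = [53652/126637 154125/1013096; 154125/1013096 47169609/129676288]
step 2: x' = [-89630614936/149336103125, 221784467933/597344412500], P' = [63237196068/149336103125 22695878574/149336103125; 22695878574/149336103125 217212062403/597344412500]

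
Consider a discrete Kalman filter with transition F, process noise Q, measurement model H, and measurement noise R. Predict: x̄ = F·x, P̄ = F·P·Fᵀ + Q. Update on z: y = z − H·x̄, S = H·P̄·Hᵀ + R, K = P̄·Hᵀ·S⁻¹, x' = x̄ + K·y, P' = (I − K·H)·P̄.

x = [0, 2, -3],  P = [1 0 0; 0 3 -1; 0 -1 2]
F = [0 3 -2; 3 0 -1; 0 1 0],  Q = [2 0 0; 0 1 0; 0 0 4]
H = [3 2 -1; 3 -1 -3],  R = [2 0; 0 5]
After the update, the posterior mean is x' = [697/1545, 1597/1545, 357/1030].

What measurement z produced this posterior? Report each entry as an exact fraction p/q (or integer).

z = [3, -1]

x̄ = F·x = [12, 3, 2]
P̄ = F·P·Fᵀ + Q = [49 7 11; 7 12 1; 11 1 7]
S = H·P̄·Hᵀ + R = [512 322; 322 287]
K = P̄·Hᵀ·S⁻¹ = [307/1545 1621/10815; 382/1545 -2774/10815; 107/1030 -282/3605]
x' − x̄ = [-17843/1545, -3038/1545, -1703/1030] = K·y
y = (KᵀK)⁻¹·Kᵀ·(x' − x̄) = [-37, -28]
z = y + H·x̄ = [-37, -28] + [40, 27] = [3, -1]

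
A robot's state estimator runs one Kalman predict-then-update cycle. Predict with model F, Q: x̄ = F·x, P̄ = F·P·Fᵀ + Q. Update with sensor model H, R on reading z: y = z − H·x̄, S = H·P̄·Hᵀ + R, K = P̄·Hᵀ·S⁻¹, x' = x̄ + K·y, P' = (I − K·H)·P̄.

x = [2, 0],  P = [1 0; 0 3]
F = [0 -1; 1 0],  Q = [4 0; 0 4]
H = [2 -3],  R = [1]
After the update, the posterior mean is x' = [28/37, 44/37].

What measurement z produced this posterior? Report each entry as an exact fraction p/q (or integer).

x̄ = F·x = [0, 2]
P̄ = F·P·Fᵀ + Q = [7 0; 0 5]
S = H·P̄·Hᵀ + R = [74]
K = P̄·Hᵀ·S⁻¹ = [7/37; -15/74]
x' − x̄ = [28/37, -30/37] = K·y
y = (KᵀK)⁻¹·Kᵀ·(x' − x̄) = [4]
z = y + H·x̄ = [4] + [-6] = [-2]

z = [-2]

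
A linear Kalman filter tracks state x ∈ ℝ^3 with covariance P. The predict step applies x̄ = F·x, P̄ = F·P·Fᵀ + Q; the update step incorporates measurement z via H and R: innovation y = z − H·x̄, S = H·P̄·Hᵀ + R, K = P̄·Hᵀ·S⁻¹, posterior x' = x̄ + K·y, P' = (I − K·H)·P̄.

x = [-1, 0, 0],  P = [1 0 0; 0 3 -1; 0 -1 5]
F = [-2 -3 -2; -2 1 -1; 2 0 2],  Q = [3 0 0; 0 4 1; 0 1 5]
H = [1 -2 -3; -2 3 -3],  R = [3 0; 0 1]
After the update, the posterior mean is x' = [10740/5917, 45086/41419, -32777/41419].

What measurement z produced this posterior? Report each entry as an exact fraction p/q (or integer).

x̄ = F·x = [2, 2, -2]
P̄ = F·P·Fᵀ + Q = [42 4 -18; 4 18 -15; -18 -15 29]
S = H·P̄·Hᵀ + R = [290 88; 88 598]
K = P̄·Hᵀ·S⁻¹ = [1936/5917 -463/5917; -117/82838 12623/82838; -18201/82838 -5310/41419]
x' − x̄ = [-1094/5917, -37752/41419, 50061/41419] = K·y
y = (KᵀK)⁻¹·Kᵀ·(x' − x̄) = [-2, -6]
z = y + H·x̄ = [-2, -6] + [4, 8] = [2, 2]

z = [2, 2]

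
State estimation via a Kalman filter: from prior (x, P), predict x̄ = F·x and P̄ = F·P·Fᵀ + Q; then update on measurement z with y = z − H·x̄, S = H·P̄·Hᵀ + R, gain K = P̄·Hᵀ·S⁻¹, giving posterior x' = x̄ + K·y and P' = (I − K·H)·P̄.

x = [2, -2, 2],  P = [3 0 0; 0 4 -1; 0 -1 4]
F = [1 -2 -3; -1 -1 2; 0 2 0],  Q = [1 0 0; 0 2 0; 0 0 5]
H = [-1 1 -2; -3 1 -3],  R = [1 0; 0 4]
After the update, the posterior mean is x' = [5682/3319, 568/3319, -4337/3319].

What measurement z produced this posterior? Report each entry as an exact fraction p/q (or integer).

z = [1, -1]

x̄ = F·x = [0, 4, -4]
P̄ = F·P·Fᵀ + Q = [44 -18 -10; -18 29 -12; -10 -12 21]
S = H·P̄·Hᵀ + R = [202 329; 329 618]
K = P̄·Hᵀ·S⁻¹ = [13524/16595 -10422/16595; 4727/16595 679/16595; -12387/16595 5386/16595]
x' − x̄ = [5682/3319, -12708/3319, 8939/3319] = K·y
y = (KᵀK)⁻¹·Kᵀ·(x' − x̄) = [-11, -17]
z = y + H·x̄ = [-11, -17] + [12, 16] = [1, -1]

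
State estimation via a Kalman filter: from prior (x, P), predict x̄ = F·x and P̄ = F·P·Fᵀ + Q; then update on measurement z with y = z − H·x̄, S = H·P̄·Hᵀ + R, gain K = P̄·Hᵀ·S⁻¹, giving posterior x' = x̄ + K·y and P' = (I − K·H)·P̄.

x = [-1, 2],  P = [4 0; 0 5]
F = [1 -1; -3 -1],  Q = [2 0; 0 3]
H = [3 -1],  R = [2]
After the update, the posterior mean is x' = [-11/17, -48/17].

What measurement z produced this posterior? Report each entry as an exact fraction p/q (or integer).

x̄ = F·x = [-3, 1]
P̄ = F·P·Fᵀ + Q = [11 -7; -7 44]
S = H·P̄·Hᵀ + R = [187]
K = P̄·Hᵀ·S⁻¹ = [40/187; -65/187]
x' − x̄ = [40/17, -65/17] = K·y
y = (KᵀK)⁻¹·Kᵀ·(x' − x̄) = [11]
z = y + H·x̄ = [11] + [-10] = [1]

z = [1]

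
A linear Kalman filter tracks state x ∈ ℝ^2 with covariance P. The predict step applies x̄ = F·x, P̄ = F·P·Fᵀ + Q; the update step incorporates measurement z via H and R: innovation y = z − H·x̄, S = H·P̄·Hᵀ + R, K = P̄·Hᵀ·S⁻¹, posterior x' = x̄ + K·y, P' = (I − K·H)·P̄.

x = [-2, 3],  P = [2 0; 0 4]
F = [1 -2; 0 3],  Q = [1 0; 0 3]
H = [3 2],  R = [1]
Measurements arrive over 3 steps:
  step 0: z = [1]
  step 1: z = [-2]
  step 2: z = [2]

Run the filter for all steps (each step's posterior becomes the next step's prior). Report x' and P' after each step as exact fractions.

step 0: x̄ = F·x = [-8, 9]
step 0: P̄ = F·P·Fᵀ + Q = [19 -24; -24 39]
step 0: y = z − H·x̄ = [7]
step 0: S = H·P̄·Hᵀ + R = [40]
step 0: K = P̄·Hᵀ·S⁻¹ = [9/40; 3/20]
step 0: x' = x̄ + K·y = [-257/40, 201/20]
step 0: P' = (I − K·H)·P̄ = [679/40 -507/20; -507/20 381/10]
step 1: x̄ = F·x = [-1061/40, 603/20]
step 1: P̄ = F·P·Fᵀ + Q = [10871/40 -6093/20; -6093/20 3459/10]
step 1: y = z − H·x̄ = [691/40]
step 1: S = H·P̄·Hᵀ + R = [6991/40]
step 1: K = P̄·Hᵀ·S⁻¹ = [8241/6991; -8886/6991]
step 1: x' = x̄ + K·y = [-43073/6991, 57273/6991]
step 1: P' = (I − K·H)·P̄ = [202127/6991 -299070/6991; -299070/6991 444162/6991]
step 2: x̄ = F·x = [-157619/6991, 171819/6991]
step 2: P̄ = F·P·Fᵀ + Q = [3182046/6991 -3562182/6991; -3562182/6991 4018431/6991]
step 2: y = z − H·x̄ = [143201/6991]
step 2: S = H·P̄·Hᵀ + R = [1972945/6991]
step 2: K = P̄·Hᵀ·S⁻¹ = [2421774/1972945; -2649684/1972945]
step 2: x' = x̄ + K·y = [5124709/1972945, -5785719/1972945]
step 2: P' = (I − K·H)·P̄ = [59077734/1972945 -87405714/1972945; -87405714/1972945 129783729/1972945]

step 0: x' = [-257/40, 201/20], P' = [679/40 -507/20; -507/20 381/10]
step 1: x' = [-43073/6991, 57273/6991], P' = [202127/6991 -299070/6991; -299070/6991 444162/6991]
step 2: x' = [5124709/1972945, -5785719/1972945], P' = [59077734/1972945 -87405714/1972945; -87405714/1972945 129783729/1972945]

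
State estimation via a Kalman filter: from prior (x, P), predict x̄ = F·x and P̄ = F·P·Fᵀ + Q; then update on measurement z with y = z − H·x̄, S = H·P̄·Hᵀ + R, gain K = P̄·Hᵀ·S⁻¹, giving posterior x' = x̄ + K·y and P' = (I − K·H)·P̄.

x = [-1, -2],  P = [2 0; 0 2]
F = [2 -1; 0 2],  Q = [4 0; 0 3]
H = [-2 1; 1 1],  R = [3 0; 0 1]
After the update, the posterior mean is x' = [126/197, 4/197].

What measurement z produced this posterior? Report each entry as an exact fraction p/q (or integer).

x̄ = F·x = [0, -4]
P̄ = F·P·Fᵀ + Q = [14 -4; -4 11]
S = H·P̄·Hᵀ + R = [86 -13; -13 18]
K = P̄·Hᵀ·S⁻¹ = [-446/1379 444/1379; 433/1379 849/1379]
x' − x̄ = [126/197, 792/197] = K·y
y = (KᵀK)⁻¹·Kᵀ·(x' − x̄) = [3, 5]
z = y + H·x̄ = [3, 5] + [-4, -4] = [-1, 1]

z = [-1, 1]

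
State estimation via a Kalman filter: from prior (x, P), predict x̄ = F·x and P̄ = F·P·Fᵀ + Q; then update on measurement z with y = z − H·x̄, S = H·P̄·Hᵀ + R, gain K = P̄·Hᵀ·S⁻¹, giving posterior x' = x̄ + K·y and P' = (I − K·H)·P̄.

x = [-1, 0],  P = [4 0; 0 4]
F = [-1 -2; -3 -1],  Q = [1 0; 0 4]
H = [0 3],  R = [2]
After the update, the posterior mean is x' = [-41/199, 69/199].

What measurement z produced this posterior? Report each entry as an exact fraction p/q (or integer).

x̄ = F·x = [1, 3]
P̄ = F·P·Fᵀ + Q = [21 20; 20 44]
S = H·P̄·Hᵀ + R = [398]
K = P̄·Hᵀ·S⁻¹ = [30/199; 66/199]
x' − x̄ = [-240/199, -528/199] = K·y
y = (KᵀK)⁻¹·Kᵀ·(x' − x̄) = [-8]
z = y + H·x̄ = [-8] + [9] = [1]

z = [1]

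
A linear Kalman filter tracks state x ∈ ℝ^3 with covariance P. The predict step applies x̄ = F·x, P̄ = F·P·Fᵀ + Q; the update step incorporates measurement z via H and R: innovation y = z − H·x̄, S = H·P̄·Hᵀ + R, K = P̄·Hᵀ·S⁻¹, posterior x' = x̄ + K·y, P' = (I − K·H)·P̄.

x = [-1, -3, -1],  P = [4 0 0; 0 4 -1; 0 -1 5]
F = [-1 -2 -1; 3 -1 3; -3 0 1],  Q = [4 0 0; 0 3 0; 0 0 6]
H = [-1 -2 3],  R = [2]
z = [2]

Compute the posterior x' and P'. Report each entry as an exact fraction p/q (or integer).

x' = [1897/239, -600/239, 392/239]
P' = [5750/239 -1591/239 861/239; -1591/239 8777/239 5282/239; 861/239 5282/239 3837/239]

x̄ = F·x = [8, -3, 2]
P̄ = F·P·Fᵀ + Q = [25 -14 9; -14 94 -20; 9 -20 47]
y = z − H·x̄ = [-2]
S = H·P̄·Hᵀ + R = [956]
K = P̄·Hᵀ·S⁻¹ = [15/478; -117/478; 43/239]
x' = x̄ + K·y = [1897/239, -600/239, 392/239]
P' = (I − K·H)·P̄ = [5750/239 -1591/239 861/239; -1591/239 8777/239 5282/239; 861/239 5282/239 3837/239]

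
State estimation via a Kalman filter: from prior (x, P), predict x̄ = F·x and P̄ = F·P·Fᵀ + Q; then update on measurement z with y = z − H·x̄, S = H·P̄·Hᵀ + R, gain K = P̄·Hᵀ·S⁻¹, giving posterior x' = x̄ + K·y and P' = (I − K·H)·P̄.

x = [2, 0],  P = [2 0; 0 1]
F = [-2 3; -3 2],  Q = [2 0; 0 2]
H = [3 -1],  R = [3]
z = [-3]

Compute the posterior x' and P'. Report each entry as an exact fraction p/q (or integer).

x' = [-27/10, -5]
P' = [21/10 5; 5 14]

x̄ = F·x = [-4, -6]
P̄ = F·P·Fᵀ + Q = [19 18; 18 24]
y = z − H·x̄ = [3]
S = H·P̄·Hᵀ + R = [90]
K = P̄·Hᵀ·S⁻¹ = [13/30; 1/3]
x' = x̄ + K·y = [-27/10, -5]
P' = (I − K·H)·P̄ = [21/10 5; 5 14]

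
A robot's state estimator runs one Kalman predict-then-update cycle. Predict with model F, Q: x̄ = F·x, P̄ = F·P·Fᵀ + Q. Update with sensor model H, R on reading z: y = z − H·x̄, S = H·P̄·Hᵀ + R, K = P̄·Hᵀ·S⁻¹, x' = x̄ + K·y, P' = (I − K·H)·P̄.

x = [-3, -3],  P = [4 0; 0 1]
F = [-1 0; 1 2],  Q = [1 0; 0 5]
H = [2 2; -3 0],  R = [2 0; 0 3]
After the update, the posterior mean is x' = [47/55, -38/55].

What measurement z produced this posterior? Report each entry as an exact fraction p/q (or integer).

z = [1, -2]

x̄ = F·x = [3, -9]
P̄ = F·P·Fᵀ + Q = [5 -4; -4 13]
S = H·P̄·Hᵀ + R = [42 -6; -6 48]
K = P̄·Hᵀ·S⁻¹ = [1/330 -103/330; 26/55 17/55]
x' − x̄ = [-118/55, 457/55] = K·y
y = (KᵀK)⁻¹·Kᵀ·(x' − x̄) = [13, 7]
z = y + H·x̄ = [13, 7] + [-12, -9] = [1, -2]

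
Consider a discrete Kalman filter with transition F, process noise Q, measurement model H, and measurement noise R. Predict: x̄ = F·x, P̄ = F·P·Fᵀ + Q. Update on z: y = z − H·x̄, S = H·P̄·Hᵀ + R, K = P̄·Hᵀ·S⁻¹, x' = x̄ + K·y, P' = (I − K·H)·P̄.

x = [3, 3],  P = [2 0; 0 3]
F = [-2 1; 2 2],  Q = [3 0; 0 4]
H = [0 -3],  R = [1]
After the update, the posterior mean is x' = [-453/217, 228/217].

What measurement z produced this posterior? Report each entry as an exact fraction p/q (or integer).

x̄ = F·x = [-3, 12]
P̄ = F·P·Fᵀ + Q = [14 -2; -2 24]
S = H·P̄·Hᵀ + R = [217]
K = P̄·Hᵀ·S⁻¹ = [6/217; -72/217]
x' − x̄ = [198/217, -2376/217] = K·y
y = (KᵀK)⁻¹·Kᵀ·(x' − x̄) = [33]
z = y + H·x̄ = [33] + [-36] = [-3]

z = [-3]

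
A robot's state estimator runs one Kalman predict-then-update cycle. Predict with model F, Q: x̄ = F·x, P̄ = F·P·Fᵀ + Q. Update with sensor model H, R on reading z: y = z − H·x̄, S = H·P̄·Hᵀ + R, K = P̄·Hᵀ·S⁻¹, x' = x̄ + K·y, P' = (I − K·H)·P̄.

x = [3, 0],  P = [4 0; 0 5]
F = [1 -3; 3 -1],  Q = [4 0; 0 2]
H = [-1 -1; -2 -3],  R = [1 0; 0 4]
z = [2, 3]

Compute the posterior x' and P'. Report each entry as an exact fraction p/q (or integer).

x' = [-11281/3077, 4785/3077]
P' = [20362/3077 -15392/3077; -15392/3077 12572/3077]

x̄ = F·x = [3, 9]
P̄ = F·P·Fᵀ + Q = [53 27; 27 43]
y = z − H·x̄ = [14, 36]
S = H·P̄·Hᵀ + R = [151 370; 370 927]
K = P̄·Hᵀ·S⁻¹ = [-4970/3077 1363/3077; 2820/3077 -1733/3077]
x' = x̄ + K·y = [-11281/3077, 4785/3077]
P' = (I − K·H)·P̄ = [20362/3077 -15392/3077; -15392/3077 12572/3077]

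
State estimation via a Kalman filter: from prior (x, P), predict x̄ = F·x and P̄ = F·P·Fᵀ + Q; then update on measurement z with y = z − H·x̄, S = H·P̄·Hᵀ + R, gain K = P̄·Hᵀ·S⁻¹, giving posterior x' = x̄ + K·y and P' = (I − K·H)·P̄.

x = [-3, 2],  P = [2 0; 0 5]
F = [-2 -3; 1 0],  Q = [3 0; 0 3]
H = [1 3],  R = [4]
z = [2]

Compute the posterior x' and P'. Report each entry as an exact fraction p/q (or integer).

x̄ = F·x = [0, -3]
P̄ = F·P·Fᵀ + Q = [56 -4; -4 5]
y = z − H·x̄ = [11]
S = H·P̄·Hᵀ + R = [81]
K = P̄·Hᵀ·S⁻¹ = [44/81; 11/81]
x' = x̄ + K·y = [484/81, -122/81]
P' = (I − K·H)·P̄ = [2600/81 -808/81; -808/81 284/81]

x' = [484/81, -122/81]
P' = [2600/81 -808/81; -808/81 284/81]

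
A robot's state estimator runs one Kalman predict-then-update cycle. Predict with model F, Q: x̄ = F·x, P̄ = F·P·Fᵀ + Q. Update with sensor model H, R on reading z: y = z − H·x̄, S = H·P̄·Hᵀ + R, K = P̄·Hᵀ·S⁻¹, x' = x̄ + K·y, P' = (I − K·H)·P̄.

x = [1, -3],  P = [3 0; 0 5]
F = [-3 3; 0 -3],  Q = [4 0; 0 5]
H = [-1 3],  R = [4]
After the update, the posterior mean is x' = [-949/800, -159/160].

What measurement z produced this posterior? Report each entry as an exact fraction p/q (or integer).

x̄ = F·x = [-12, 9]
P̄ = F·P·Fᵀ + Q = [76 -45; -45 50]
S = H·P̄·Hᵀ + R = [800]
K = P̄·Hᵀ·S⁻¹ = [-211/800; 39/160]
x' − x̄ = [8651/800, -1599/160] = K·y
y = (KᵀK)⁻¹·Kᵀ·(x' − x̄) = [-41]
z = y + H·x̄ = [-41] + [39] = [-2]

z = [-2]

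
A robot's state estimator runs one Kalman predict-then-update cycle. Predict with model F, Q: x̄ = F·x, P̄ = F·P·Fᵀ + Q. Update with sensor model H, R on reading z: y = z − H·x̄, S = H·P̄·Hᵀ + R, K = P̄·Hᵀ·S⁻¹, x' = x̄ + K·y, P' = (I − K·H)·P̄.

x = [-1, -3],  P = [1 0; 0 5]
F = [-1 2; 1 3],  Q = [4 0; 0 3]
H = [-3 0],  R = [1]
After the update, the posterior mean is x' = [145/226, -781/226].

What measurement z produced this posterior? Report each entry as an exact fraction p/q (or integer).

x̄ = F·x = [-5, -10]
P̄ = F·P·Fᵀ + Q = [25 29; 29 49]
S = H·P̄·Hᵀ + R = [226]
K = P̄·Hᵀ·S⁻¹ = [-75/226; -87/226]
x' − x̄ = [1275/226, 1479/226] = K·y
y = (KᵀK)⁻¹·Kᵀ·(x' − x̄) = [-17]
z = y + H·x̄ = [-17] + [15] = [-2]

z = [-2]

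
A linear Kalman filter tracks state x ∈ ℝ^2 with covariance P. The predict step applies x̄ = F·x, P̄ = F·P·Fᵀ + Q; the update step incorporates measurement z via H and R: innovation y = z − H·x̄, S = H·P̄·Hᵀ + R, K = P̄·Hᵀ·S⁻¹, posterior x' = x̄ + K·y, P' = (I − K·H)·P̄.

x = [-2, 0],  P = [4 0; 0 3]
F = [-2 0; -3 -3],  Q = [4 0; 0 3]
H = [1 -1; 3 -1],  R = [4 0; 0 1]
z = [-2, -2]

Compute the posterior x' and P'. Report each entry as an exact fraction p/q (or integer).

x' = [108/571, 1410/571]
P' = [1900/1713 1628/571; 1628/571 4632/571]

x̄ = F·x = [4, 6]
P̄ = F·P·Fᵀ + Q = [20 24; 24 66]
y = z − H·x̄ = [0, -8]
S = H·P̄·Hᵀ + R = [42 30; 30 103]
K = P̄·Hᵀ·S⁻¹ = [-746/1713 272/571; -751/571 252/571]
x' = x̄ + K·y = [108/571, 1410/571]
P' = (I − K·H)·P̄ = [1900/1713 1628/571; 1628/571 4632/571]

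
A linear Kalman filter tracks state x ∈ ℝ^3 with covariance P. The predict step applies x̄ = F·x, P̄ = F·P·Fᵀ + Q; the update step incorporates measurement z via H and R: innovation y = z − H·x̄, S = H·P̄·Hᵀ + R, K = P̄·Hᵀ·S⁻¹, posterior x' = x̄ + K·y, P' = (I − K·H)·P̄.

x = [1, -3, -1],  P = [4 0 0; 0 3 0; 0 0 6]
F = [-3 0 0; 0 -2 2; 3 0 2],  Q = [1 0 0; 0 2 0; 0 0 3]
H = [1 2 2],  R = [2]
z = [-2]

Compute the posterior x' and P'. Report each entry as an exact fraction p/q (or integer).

x' = [-1158/491, 848/491, -751/491]
P' = [16942/491 4340/491 -12846/491; 4340/491 3282/491 -5328/491; -12846/491 -5328/491 11889/491]

x̄ = F·x = [-3, 4, 1]
P̄ = F·P·Fᵀ + Q = [37 0 -36; 0 38 24; -36 24 63]
y = z − H·x̄ = [-9]
S = H·P̄·Hᵀ + R = [491]
K = P̄·Hᵀ·S⁻¹ = [-35/491; 124/491; 138/491]
x' = x̄ + K·y = [-1158/491, 848/491, -751/491]
P' = (I − K·H)·P̄ = [16942/491 4340/491 -12846/491; 4340/491 3282/491 -5328/491; -12846/491 -5328/491 11889/491]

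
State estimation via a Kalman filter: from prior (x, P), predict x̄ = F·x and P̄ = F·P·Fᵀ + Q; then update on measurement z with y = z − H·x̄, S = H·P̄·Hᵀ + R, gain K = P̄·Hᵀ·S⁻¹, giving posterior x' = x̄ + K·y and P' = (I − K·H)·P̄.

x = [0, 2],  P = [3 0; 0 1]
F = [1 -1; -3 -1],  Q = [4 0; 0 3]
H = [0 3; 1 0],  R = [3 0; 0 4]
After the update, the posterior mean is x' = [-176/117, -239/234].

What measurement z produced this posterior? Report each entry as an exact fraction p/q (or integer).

z = [-3, -1]

x̄ = F·x = [-2, -2]
P̄ = F·P·Fᵀ + Q = [8 -8; -8 31]
S = H·P̄·Hᵀ + R = [282 -24; -24 12]
K = P̄·Hᵀ·S⁻¹ = [-4/117 70/117; 77/234 -1/117]
x' − x̄ = [58/117, 229/234] = K·y
y = (KᵀK)⁻¹·Kᵀ·(x' − x̄) = [3, 1]
z = y + H·x̄ = [3, 1] + [-6, -2] = [-3, -1]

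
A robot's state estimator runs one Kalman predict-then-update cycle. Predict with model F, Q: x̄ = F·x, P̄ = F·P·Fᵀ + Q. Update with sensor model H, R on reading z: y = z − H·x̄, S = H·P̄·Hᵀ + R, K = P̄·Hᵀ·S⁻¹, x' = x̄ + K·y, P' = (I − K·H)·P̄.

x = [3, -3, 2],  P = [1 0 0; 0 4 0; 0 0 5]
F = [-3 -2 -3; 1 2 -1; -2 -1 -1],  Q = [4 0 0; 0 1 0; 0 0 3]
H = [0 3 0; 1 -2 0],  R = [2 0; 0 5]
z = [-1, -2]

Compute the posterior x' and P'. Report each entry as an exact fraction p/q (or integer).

x' = [-54477/16583, -6973/16583, -8284/2369]
P' = [90098/16583 6704/16583 4795/2369; 6704/16583 3602/16583 290/2369; 4795/2369 290/2369 11552/2369]

x̄ = F·x = [-9, -5, -5]
P̄ = F·P·Fᵀ + Q = [74 -4 29; -4 23 -5; 29 -5 16]
y = z − H·x̄ = [14, -3]
S = H·P̄·Hᵀ + R = [209 -150; -150 187]
K = P̄·Hᵀ·S⁻¹ = [10056/16583 15338/16583; 5403/16583 -100/16583; 435/2369 843/2369]
x' = x̄ + K·y = [-54477/16583, -6973/16583, -8284/2369]
P' = (I − K·H)·P̄ = [90098/16583 6704/16583 4795/2369; 6704/16583 3602/16583 290/2369; 4795/2369 290/2369 11552/2369]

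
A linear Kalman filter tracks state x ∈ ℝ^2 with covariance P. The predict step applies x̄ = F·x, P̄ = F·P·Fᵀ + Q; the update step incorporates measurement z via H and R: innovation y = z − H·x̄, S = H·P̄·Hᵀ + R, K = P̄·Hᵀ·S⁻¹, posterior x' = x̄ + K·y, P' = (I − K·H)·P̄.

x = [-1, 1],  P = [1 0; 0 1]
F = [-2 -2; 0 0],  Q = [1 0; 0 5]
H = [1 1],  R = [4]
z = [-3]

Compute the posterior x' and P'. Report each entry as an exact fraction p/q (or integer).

x̄ = F·x = [0, 0]
P̄ = F·P·Fᵀ + Q = [9 0; 0 5]
y = z − H·x̄ = [-3]
S = H·P̄·Hᵀ + R = [18]
K = P̄·Hᵀ·S⁻¹ = [1/2; 5/18]
x' = x̄ + K·y = [-3/2, -5/6]
P' = (I − K·H)·P̄ = [9/2 -5/2; -5/2 65/18]

x' = [-3/2, -5/6]
P' = [9/2 -5/2; -5/2 65/18]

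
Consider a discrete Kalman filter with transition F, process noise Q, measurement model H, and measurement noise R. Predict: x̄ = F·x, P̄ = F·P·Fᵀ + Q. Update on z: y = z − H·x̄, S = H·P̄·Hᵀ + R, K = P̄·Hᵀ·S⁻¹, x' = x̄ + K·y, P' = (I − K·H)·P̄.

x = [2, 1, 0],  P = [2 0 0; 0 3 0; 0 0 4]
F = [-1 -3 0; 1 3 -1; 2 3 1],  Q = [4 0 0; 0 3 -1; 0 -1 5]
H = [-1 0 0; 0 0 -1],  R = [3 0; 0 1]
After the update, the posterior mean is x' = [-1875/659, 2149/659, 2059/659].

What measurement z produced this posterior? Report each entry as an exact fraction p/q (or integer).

z = [3, -3]

x̄ = F·x = [-5, 5, 7]
P̄ = F·P·Fᵀ + Q = [33 -29 -31; -29 36 26; -31 26 44]
S = H·P̄·Hᵀ + R = [36 -31; -31 45]
K = P̄·Hᵀ·S⁻¹ = [-524/659 93/659; 499/659 -37/659; 31/659 -623/659]
x' − x̄ = [1420/659, -1146/659, -2554/659] = K·y
y = (KᵀK)⁻¹·Kᵀ·(x' − x̄) = [-2, 4]
z = y + H·x̄ = [-2, 4] + [5, -7] = [3, -3]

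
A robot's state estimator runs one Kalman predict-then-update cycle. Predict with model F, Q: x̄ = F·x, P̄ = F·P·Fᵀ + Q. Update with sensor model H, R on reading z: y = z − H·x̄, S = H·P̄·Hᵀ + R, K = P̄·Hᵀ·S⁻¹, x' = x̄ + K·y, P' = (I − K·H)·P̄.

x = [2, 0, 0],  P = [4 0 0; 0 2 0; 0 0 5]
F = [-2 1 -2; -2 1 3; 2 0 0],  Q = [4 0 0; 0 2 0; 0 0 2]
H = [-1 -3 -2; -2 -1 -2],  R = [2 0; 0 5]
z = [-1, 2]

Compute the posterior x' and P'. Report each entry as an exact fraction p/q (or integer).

x' = [-32276/8087, -11669/24261, 77504/24261]
P' = [95134/8087 33022/8087 -98280/8087; 33022/8087 67556/24261 -140684/24261; -98280/8087 -140684/24261 357002/24261]

x̄ = F·x = [-4, -4, 4]
P̄ = F·P·Fᵀ + Q = [42 -12 -16; -12 65 -16; -16 -16 18]
y = z − H·x̄ = [-9, -2]
S = H·P̄·Hᵀ + R = [373 43; 43 70]
K = P̄·Hᵀ·S⁻¹ = [1180/8087 -5346/8087; -10183/24261 3136/24261; 1444/24261 3272/24261]
x' = x̄ + K·y = [-32276/8087, -11669/24261, 77504/24261]
P' = (I − K·H)·P̄ = [95134/8087 33022/8087 -98280/8087; 33022/8087 67556/24261 -140684/24261; -98280/8087 -140684/24261 357002/24261]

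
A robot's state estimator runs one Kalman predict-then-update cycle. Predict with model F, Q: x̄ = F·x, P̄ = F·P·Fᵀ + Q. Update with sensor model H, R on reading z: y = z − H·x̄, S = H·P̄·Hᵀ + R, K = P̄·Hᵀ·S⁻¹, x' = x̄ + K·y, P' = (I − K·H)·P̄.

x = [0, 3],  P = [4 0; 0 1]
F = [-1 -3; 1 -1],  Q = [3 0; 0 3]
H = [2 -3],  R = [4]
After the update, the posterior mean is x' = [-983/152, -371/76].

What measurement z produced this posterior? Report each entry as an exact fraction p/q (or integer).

z = [2]

x̄ = F·x = [-9, -3]
P̄ = F·P·Fᵀ + Q = [16 -1; -1 8]
S = H·P̄·Hᵀ + R = [152]
K = P̄·Hᵀ·S⁻¹ = [35/152; -13/76]
x' − x̄ = [385/152, -143/76] = K·y
y = (KᵀK)⁻¹·Kᵀ·(x' − x̄) = [11]
z = y + H·x̄ = [11] + [-9] = [2]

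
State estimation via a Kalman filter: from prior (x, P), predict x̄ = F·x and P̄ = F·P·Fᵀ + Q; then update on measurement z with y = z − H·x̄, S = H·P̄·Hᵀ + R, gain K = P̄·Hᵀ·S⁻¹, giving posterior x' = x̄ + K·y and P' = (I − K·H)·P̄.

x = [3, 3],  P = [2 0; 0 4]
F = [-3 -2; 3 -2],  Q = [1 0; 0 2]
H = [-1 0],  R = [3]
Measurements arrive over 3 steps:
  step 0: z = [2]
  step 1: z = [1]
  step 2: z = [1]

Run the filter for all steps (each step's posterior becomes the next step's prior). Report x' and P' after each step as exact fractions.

step 0: x' = [-115/38, 44/19], P' = [105/38 -3/19; -3/19 682/19]
step 1: x' = [-5860/6481, -113431/6481], P' = [19101/6481 13533/6481; 13533/6481 581446/6481]
step 2: x' = [-1933244/2686013, 3344761/2686013], P' = [7999710/2686013 6461625/2686013; 6461625/2686013 257410382/2686013]

step 0: x̄ = F·x = [-15, 3]
step 0: P̄ = F·P·Fᵀ + Q = [35 -2; -2 36]
step 0: y = z − H·x̄ = [-13]
step 0: S = H·P̄·Hᵀ + R = [38]
step 0: K = P̄·Hᵀ·S⁻¹ = [-35/38; 1/19]
step 0: x' = x̄ + K·y = [-115/38, 44/19]
step 0: P' = (I − K·H)·P̄ = [105/38 -3/19; -3/19 682/19]
step 1: x̄ = F·x = [169/38, -521/38]
step 1: P̄ = F·P·Fᵀ + Q = [6367/38 4511/38; 4511/38 6549/38]
step 1: y = z − H·x̄ = [207/38]
step 1: S = H·P̄·Hᵀ + R = [6481/38]
step 1: K = P̄·Hᵀ·S⁻¹ = [-6367/6481; -4511/6481]
step 1: x' = x̄ + K·y = [-5860/6481, -113431/6481]
step 1: P' = (I − K·H)·P̄ = [19101/6481 13533/6481; 13533/6481 581446/6481]
step 2: x̄ = F·x = [244442/6481, 209282/6481]
step 2: P̄ = F·P·Fᵀ + Q = [2666570/6481 2153875/6481; 2153875/6481 2348259/6481]
step 2: y = z − H·x̄ = [250923/6481]
step 2: S = H·P̄·Hᵀ + R = [2686013/6481]
step 2: K = P̄·Hᵀ·S⁻¹ = [-2666570/2686013; -2153875/2686013]
step 2: x' = x̄ + K·y = [-1933244/2686013, 3344761/2686013]
step 2: P' = (I − K·H)·P̄ = [7999710/2686013 6461625/2686013; 6461625/2686013 257410382/2686013]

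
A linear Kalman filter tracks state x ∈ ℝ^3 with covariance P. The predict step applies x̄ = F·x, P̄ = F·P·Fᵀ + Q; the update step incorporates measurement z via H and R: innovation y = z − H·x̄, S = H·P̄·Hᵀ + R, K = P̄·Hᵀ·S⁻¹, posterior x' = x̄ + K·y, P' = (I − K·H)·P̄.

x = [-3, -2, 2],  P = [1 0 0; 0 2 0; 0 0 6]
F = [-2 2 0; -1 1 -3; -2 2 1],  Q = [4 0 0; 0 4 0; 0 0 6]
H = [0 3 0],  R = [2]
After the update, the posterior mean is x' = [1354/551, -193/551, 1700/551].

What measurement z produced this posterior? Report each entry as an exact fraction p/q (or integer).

z = [-1]

x̄ = F·x = [2, -5, 4]
P̄ = F·P·Fᵀ + Q = [16 6 12; 6 61 -12; 12 -12 24]
S = H·P̄·Hᵀ + R = [551]
K = P̄·Hᵀ·S⁻¹ = [18/551; 183/551; -36/551]
x' − x̄ = [252/551, 2562/551, -504/551] = K·y
y = (KᵀK)⁻¹·Kᵀ·(x' − x̄) = [14]
z = y + H·x̄ = [14] + [-15] = [-1]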